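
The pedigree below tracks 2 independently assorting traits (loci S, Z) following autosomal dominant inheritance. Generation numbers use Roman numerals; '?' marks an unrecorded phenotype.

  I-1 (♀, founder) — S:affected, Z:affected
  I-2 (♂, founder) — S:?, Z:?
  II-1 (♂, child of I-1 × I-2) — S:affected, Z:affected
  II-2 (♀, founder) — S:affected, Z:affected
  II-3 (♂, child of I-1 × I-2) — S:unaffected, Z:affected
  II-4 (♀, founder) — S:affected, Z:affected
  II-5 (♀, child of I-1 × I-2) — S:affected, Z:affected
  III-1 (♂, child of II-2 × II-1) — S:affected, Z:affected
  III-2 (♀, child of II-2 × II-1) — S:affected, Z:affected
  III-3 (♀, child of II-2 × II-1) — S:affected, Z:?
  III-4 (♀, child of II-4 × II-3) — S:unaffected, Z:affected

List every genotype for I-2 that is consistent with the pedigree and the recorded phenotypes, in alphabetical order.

S/I-1 aff ·: Ss
S/I-2 ? ·: ss|Ss
S/II-1 aff I-1×I-2: Ss|SS
S/II-2 aff ·: Ss|SS
S/II-3 un I-1×I-2: ss
S/II-4 aff ·: Ss
S/II-5 aff I-1×I-2: Ss|SS
S/III-1 aff II-2×II-1: Ss|SS
S/III-2 aff II-2×II-1: Ss|SS
S/III-3 aff II-2×II-1: Ss|SS
S/III-4 un II-4×II-3: ss
⇒ S over [I-1,I-2,II-1,II-2,II-3,II-4,II-5,III-1,III-2,III-3,III-4]: 66 consistent
Z/I-1 aff ·: Zz|ZZ
Z/I-2 ? ·: zz|Zz|ZZ
Z/II-1 aff I-1×I-2: Zz|ZZ
Z/II-2 aff ·: Zz|ZZ
Z/II-3 aff I-1×I-2: Zz|ZZ
Z/II-4 aff ·: Zz|ZZ
Z/II-5 aff I-1×I-2: Zz|ZZ
Z/III-1 aff II-2×II-1: Zz|ZZ
Z/III-2 aff II-2×II-1: Zz|ZZ
Z/III-3 ? II-2×II-1: zz|Zz|ZZ
Z/III-4 aff II-4×II-3: Zz|ZZ
⇒ Z over [I-1,I-2,II-1,II-2,II-3,II-4,II-5,III-1,III-2,III-3,III-4]: 1405 consistent

I-2 ∈ {Ss ZZ, Ss Zz, Ss zz, ss ZZ, ss Zz, ss zz}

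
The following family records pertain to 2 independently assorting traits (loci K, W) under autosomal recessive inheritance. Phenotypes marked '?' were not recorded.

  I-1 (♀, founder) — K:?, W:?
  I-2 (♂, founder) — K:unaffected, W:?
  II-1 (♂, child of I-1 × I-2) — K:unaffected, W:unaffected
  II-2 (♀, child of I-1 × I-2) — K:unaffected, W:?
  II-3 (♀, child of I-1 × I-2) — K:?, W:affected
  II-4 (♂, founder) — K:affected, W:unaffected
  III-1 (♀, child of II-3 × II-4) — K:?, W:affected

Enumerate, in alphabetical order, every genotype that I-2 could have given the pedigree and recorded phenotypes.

I-2 ∈ {KK Ww, KK ww, Kk Ww, Kk ww}

K/I-1 ? ·: KK|Kk|kk
K/I-2 un ·: KK|Kk
K/II-1 un I-1×I-2: KK|Kk
K/II-2 un I-1×I-2: KK|Kk
K/II-3 ? I-1×I-2: KK|Kk|kk
K/II-4 aff ·: kk
K/III-1 ? II-3×II-4: Kk|kk
⇒ K over [I-1,I-2,II-1,II-2,II-3,II-4,III-1]: 46 consistent
W/I-1 ? ·: Ww|ww
W/I-2 ? ·: Ww|ww
W/II-1 un I-1×I-2: WW|Ww
W/II-2 ? I-1×I-2: WW|Ww|ww
W/II-3 aff I-1×I-2: ww
W/II-4 un ·: Ww
W/III-1 aff II-3×II-4: ww
⇒ W over [I-1,I-2,II-1,II-2,II-3,II-4,III-1]: 10 consistent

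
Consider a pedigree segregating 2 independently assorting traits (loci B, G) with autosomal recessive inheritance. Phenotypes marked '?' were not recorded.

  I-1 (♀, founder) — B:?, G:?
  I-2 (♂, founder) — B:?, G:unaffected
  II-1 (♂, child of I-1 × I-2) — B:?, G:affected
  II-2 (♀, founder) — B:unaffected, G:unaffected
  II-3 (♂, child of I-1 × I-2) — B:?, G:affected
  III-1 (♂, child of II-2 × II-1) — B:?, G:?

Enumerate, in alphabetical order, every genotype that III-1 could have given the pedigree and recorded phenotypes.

B/I-1 ? ·: BB|Bb|bb
B/I-2 ? ·: BB|Bb|bb
B/II-1 ? I-1×I-2: BB|Bb|bb
B/II-2 un ·: BB|Bb
B/II-3 ? I-1×I-2: BB|Bb|bb
B/III-1 ? II-2×II-1: BB|Bb|bb
⇒ B over [I-1,I-2,II-1,II-2,II-3,III-1]: 113 consistent
G/I-1 ? ·: Gg|gg
G/I-2 un ·: Gg
G/II-1 aff I-1×I-2: gg
G/II-2 un ·: GG|Gg
G/II-3 aff I-1×I-2: gg
G/III-1 ? II-2×II-1: Gg|gg
⇒ G over [I-1,I-2,II-1,II-2,II-3,III-1]: 6 consistent

III-1 ∈ {BB Gg, BB gg, Bb Gg, Bb gg, bb Gg, bb gg}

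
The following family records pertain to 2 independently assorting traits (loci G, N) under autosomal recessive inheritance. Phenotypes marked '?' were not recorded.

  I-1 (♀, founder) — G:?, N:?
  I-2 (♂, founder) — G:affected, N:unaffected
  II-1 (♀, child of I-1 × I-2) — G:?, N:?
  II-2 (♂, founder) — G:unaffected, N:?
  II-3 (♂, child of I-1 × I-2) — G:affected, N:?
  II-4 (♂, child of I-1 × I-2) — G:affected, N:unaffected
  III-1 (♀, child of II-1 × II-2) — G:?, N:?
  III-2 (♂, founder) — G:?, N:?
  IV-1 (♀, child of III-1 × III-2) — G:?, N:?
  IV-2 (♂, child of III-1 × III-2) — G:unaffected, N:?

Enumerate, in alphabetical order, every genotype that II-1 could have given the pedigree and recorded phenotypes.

II-1 ∈ {Gg NN, Gg Nn, Gg nn, gg NN, gg Nn, gg nn}

G/I-1 ? ·: Gg|gg
G/I-2 aff ·: gg
G/II-1 ? I-1×I-2: Gg|gg
G/II-2 un ·: GG|Gg
G/II-3 aff I-1×I-2: gg
G/II-4 aff I-1×I-2: gg
G/III-1 ? II-1×II-2: GG|Gg|gg
G/III-2 ? ·: GG|Gg|gg
G/IV-1 ? III-1×III-2: GG|Gg|gg
G/IV-2 un III-1×III-2: GG|Gg
⇒ G over [I-1,I-2,II-1,II-2,II-3,II-4,III-1,III-2,IV-1,IV-2]: 93 consistent
N/I-1 ? ·: NN|Nn|nn
N/I-2 un ·: NN|Nn
N/II-1 ? I-1×I-2: NN|Nn|nn
N/II-2 ? ·: NN|Nn|nn
N/II-3 ? I-1×I-2: NN|Nn|nn
N/II-4 un I-1×I-2: NN|Nn
N/III-1 ? II-1×II-2: NN|Nn|nn
N/III-2 ? ·: NN|Nn|nn
N/IV-1 ? III-1×III-2: NN|Nn|nn
N/IV-2 ? III-1×III-2: NN|Nn|nn
⇒ N over [I-1,I-2,II-1,II-2,II-3,II-4,III-1,III-2,IV-1,IV-2]: 2333 consistent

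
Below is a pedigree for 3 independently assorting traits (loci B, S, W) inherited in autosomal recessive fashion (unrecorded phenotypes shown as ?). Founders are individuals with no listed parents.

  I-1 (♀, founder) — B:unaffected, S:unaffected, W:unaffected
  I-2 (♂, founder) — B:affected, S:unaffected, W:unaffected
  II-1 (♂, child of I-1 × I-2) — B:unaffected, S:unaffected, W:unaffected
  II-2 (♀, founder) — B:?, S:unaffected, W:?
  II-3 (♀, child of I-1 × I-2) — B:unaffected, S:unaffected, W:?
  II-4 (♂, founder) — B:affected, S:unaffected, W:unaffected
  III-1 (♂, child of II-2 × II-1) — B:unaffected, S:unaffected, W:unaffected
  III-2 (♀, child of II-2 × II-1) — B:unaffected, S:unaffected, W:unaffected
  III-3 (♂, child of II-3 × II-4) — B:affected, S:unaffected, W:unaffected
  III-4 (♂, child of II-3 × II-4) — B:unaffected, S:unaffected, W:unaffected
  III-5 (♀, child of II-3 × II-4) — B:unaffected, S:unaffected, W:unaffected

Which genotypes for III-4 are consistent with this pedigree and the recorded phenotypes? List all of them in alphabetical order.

B/I-1 un ·: BB|Bb
B/I-2 aff ·: bb
B/II-1 un I-1×I-2: Bb
B/II-2 ? ·: BB|Bb|bb
B/II-3 un I-1×I-2: Bb
B/II-4 aff ·: bb
B/III-1 un II-2×II-1: BB|Bb
B/III-2 un II-2×II-1: BB|Bb
B/III-3 aff II-3×II-4: bb
B/III-4 un II-3×II-4: Bb
B/III-5 un II-3×II-4: Bb
⇒ B over [I-1,I-2,II-1,II-2,II-3,II-4,III-1,III-2,III-3,III-4,III-5]: 18 consistent
S/I-1 un ·: SS|Ss
S/I-2 un ·: SS|Ss
S/II-1 un I-1×I-2: SS|Ss
S/II-2 un ·: SS|Ss
S/II-3 un I-1×I-2: SS|Ss
S/II-4 un ·: SS|Ss
S/III-1 un II-2×II-1: SS|Ss
S/III-2 un II-2×II-1: SS|Ss
S/III-3 un II-3×II-4: SS|Ss
S/III-4 un II-3×II-4: SS|Ss
S/III-5 un II-3×II-4: SS|Ss
⇒ S over [I-1,I-2,II-1,II-2,II-3,II-4,III-1,III-2,III-3,III-4,III-5]: 1020 consistent
W/I-1 un ·: WW|Ww
W/I-2 un ·: WW|Ww
W/II-1 un I-1×I-2: WW|Ww
W/II-2 ? ·: WW|Ww|ww
W/II-3 ? I-1×I-2: WW|Ww|ww
W/II-4 un ·: WW|Ww
W/III-1 un II-2×II-1: WW|Ww
W/III-2 un II-2×II-1: WW|Ww
W/III-3 un II-3×II-4: WW|Ww
W/III-4 un II-3×II-4: WW|Ww
W/III-5 un II-3×II-4: WW|Ww
⇒ W over [I-1,I-2,II-1,II-2,II-3,II-4,III-1,III-2,III-3,III-4,III-5]: 1209 consistent

III-4 ∈ {Bb SS WW, Bb SS Ww, Bb Ss WW, Bb Ss Ww}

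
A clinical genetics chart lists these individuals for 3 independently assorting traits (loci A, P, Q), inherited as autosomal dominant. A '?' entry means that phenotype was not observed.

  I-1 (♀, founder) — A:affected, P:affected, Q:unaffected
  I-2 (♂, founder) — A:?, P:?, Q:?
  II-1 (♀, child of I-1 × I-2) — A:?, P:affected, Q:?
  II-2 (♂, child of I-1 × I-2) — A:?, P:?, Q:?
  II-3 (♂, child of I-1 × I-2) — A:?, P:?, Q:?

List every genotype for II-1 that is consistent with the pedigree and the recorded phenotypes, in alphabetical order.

II-1 ∈ {AA PP Qq, AA PP qq, AA Pp Qq, AA Pp qq, Aa PP Qq, Aa PP qq, Aa Pp Qq, Aa Pp qq, aa PP Qq, aa PP qq, aa Pp Qq, aa Pp qq}

A/I-1 aff ·: Aa|AA
A/I-2 ? ·: aa|Aa|AA
A/II-1 ? I-1×I-2: aa|Aa|AA
A/II-2 ? I-1×I-2: aa|Aa|AA
A/II-3 ? I-1×I-2: aa|Aa|AA
⇒ A over [I-1,I-2,II-1,II-2,II-3]: 53 consistent
P/I-1 aff ·: Pp|PP
P/I-2 ? ·: pp|Pp|PP
P/II-1 aff I-1×I-2: Pp|PP
P/II-2 ? I-1×I-2: pp|Pp|PP
P/II-3 ? I-1×I-2: pp|Pp|PP
⇒ P over [I-1,I-2,II-1,II-2,II-3]: 40 consistent
Q/I-1 un ·: qq
Q/I-2 ? ·: qq|Qq|QQ
Q/II-1 ? I-1×I-2: qq|Qq
Q/II-2 ? I-1×I-2: qq|Qq
Q/II-3 ? I-1×I-2: qq|Qq
⇒ Q over [I-1,I-2,II-1,II-2,II-3]: 10 consistent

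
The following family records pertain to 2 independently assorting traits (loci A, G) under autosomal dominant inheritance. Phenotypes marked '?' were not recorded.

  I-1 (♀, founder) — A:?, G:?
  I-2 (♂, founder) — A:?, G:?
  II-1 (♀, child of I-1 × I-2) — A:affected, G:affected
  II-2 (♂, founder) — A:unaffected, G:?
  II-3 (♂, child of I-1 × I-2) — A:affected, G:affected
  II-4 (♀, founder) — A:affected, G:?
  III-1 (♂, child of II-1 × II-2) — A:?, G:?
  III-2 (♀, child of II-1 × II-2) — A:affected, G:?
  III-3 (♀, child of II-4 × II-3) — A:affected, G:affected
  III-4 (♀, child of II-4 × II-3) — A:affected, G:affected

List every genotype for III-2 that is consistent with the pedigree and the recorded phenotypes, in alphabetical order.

A/I-1 ? ·: aa|Aa|AA
A/I-2 ? ·: aa|Aa|AA
A/II-1 aff I-1×I-2: Aa|AA
A/II-2 un ·: aa
A/II-3 aff I-1×I-2: Aa|AA
A/II-4 aff ·: Aa|AA
A/III-1 ? II-1×II-2: aa|Aa
A/III-2 aff II-1×II-2: Aa
A/III-3 aff II-4×II-3: Aa|AA
A/III-4 aff II-4×II-3: Aa|AA
⇒ A over [I-1,I-2,II-1,II-2,II-3,II-4,III-1,III-2,III-3,III-4]: 186 consistent
G/I-1 ? ·: gg|Gg|GG
G/I-2 ? ·: gg|Gg|GG
G/II-1 aff I-1×I-2: Gg|GG
G/II-2 ? ·: gg|Gg|GG
G/II-3 aff I-1×I-2: Gg|GG
G/II-4 ? ·: gg|Gg|GG
G/III-1 ? II-1×II-2: gg|Gg|GG
G/III-2 ? II-1×II-2: gg|Gg|GG
G/III-3 aff II-4×II-3: Gg|GG
G/III-4 aff II-4×II-3: Gg|GG
⇒ G over [I-1,I-2,II-1,II-2,II-3,II-4,III-1,III-2,III-3,III-4]: 1683 consistent

III-2 ∈ {Aa GG, Aa Gg, Aa gg}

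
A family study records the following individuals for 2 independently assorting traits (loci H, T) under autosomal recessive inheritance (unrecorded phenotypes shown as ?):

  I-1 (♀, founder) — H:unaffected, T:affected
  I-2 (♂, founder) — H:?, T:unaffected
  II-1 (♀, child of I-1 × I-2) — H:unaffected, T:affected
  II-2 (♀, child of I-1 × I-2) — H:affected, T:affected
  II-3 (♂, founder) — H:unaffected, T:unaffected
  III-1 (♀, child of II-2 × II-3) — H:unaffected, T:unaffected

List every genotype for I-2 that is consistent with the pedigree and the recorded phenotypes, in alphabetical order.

I-2 ∈ {Hh Tt, hh Tt}

H/I-1 un ·: Hh
H/I-2 ? ·: Hh|hh
H/II-1 un I-1×I-2: HH|Hh
H/II-2 aff I-1×I-2: hh
H/II-3 un ·: HH|Hh
H/III-1 un II-2×II-3: Hh
⇒ H over [I-1,I-2,II-1,II-2,II-3,III-1]: 6 consistent
T/I-1 aff ·: tt
T/I-2 un ·: Tt
T/II-1 aff I-1×I-2: tt
T/II-2 aff I-1×I-2: tt
T/II-3 un ·: TT|Tt
T/III-1 un II-2×II-3: Tt
⇒ T over [I-1,I-2,II-1,II-2,II-3,III-1]: 2 consistent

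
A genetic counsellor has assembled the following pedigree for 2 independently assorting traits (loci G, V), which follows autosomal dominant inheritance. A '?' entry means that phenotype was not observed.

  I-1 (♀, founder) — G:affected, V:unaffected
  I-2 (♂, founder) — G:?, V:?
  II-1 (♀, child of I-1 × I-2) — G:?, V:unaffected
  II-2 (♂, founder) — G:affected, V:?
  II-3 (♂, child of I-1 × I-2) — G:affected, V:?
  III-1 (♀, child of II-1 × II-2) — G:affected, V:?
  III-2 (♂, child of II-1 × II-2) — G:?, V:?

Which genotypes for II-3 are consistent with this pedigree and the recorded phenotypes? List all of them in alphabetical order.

G/I-1 aff ·: Gg|GG
G/I-2 ? ·: gg|Gg|GG
G/II-1 ? I-1×I-2: gg|Gg|GG
G/II-2 aff ·: Gg|GG
G/II-3 aff I-1×I-2: Gg|GG
G/III-1 aff II-1×II-2: Gg|GG
G/III-2 ? II-1×II-2: gg|Gg|GG
⇒ G over [I-1,I-2,II-1,II-2,II-3,III-1,III-2]: 124 consistent
V/I-1 un ·: vv
V/I-2 ? ·: vv|Vv
V/II-1 un I-1×I-2: vv
V/II-2 ? ·: vv|Vv|VV
V/II-3 ? I-1×I-2: vv|Vv
V/III-1 ? II-1×II-2: vv|Vv
V/III-2 ? II-1×II-2: vv|Vv
⇒ V over [I-1,I-2,II-1,II-2,II-3,III-1,III-2]: 18 consistent

II-3 ∈ {GG Vv, GG vv, Gg Vv, Gg vv}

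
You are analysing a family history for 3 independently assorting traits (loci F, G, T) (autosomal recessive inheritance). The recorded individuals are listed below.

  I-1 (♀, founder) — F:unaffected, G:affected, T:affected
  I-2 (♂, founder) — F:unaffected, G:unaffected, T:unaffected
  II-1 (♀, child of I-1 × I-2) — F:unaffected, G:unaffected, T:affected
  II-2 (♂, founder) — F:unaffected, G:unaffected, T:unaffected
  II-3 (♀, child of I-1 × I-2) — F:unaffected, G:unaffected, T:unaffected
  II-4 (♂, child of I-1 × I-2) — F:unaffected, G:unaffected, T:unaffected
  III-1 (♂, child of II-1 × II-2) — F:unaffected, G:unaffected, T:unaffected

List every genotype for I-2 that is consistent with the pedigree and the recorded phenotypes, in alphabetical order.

I-2 ∈ {FF GG Tt, FF Gg Tt, Ff GG Tt, Ff Gg Tt}

F/I-1 un ·: FF|Ff
F/I-2 un ·: FF|Ff
F/II-1 un I-1×I-2: FF|Ff
F/II-2 un ·: FF|Ff
F/II-3 un I-1×I-2: FF|Ff
F/II-4 un I-1×I-2: FF|Ff
F/III-1 un II-1×II-2: FF|Ff
⇒ F over [I-1,I-2,II-1,II-2,II-3,II-4,III-1]: 87 consistent
G/I-1 aff ·: gg
G/I-2 un ·: GG|Gg
G/II-1 un I-1×I-2: Gg
G/II-2 un ·: GG|Gg
G/II-3 un I-1×I-2: Gg
G/II-4 un I-1×I-2: Gg
G/III-1 un II-1×II-2: GG|Gg
⇒ G over [I-1,I-2,II-1,II-2,II-3,II-4,III-1]: 8 consistent
T/I-1 aff ·: tt
T/I-2 un ·: Tt
T/II-1 aff I-1×I-2: tt
T/II-2 un ·: TT|Tt
T/II-3 un I-1×I-2: Tt
T/II-4 un I-1×I-2: Tt
T/III-1 un II-1×II-2: Tt
⇒ T over [I-1,I-2,II-1,II-2,II-3,II-4,III-1]: 2 consistent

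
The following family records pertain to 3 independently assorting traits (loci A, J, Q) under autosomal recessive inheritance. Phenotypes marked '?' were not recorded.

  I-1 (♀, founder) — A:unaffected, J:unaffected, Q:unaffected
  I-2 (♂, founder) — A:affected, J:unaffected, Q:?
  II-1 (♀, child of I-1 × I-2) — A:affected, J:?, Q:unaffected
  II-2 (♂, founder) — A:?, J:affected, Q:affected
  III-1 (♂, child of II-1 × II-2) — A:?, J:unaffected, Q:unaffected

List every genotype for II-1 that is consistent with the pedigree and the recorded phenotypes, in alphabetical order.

A/I-1 un ·: Aa
A/I-2 aff ·: aa
A/II-1 aff I-1×I-2: aa
A/II-2 ? ·: AA|Aa|aa
A/III-1 ? II-1×II-2: Aa|aa
⇒ A over [I-1,I-2,II-1,II-2,III-1]: 4 consistent
J/I-1 un ·: JJ|Jj
J/I-2 un ·: JJ|Jj
J/II-1 ? I-1×I-2: JJ|Jj
J/II-2 aff ·: jj
J/III-1 un II-1×II-2: Jj
⇒ J over [I-1,I-2,II-1,II-2,III-1]: 7 consistent
Q/I-1 un ·: QQ|Qq
Q/I-2 ? ·: QQ|Qq|qq
Q/II-1 un I-1×I-2: QQ|Qq
Q/II-2 aff ·: qq
Q/III-1 un II-1×II-2: Qq
⇒ Q over [I-1,I-2,II-1,II-2,III-1]: 9 consistent

II-1 ∈ {aa JJ QQ, aa JJ Qq, aa Jj QQ, aa Jj Qq}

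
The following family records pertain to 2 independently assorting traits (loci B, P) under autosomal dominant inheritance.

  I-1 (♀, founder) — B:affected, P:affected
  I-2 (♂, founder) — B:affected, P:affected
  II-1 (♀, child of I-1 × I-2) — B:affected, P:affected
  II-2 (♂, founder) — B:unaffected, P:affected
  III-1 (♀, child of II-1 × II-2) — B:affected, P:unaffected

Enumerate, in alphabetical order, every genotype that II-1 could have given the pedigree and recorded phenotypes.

II-1 ∈ {BB Pp, Bb Pp}

B/I-1 aff ·: Bb|BB
B/I-2 aff ·: Bb|BB
B/II-1 aff I-1×I-2: Bb|BB
B/II-2 un ·: bb
B/III-1 aff II-1×II-2: Bb
⇒ B over [I-1,I-2,II-1,II-2,III-1]: 7 consistent
P/I-1 aff ·: Pp|PP
P/I-2 aff ·: Pp|PP
P/II-1 aff I-1×I-2: Pp
P/II-2 aff ·: Pp
P/III-1 un II-1×II-2: pp
⇒ P over [I-1,I-2,II-1,II-2,III-1]: 3 consistent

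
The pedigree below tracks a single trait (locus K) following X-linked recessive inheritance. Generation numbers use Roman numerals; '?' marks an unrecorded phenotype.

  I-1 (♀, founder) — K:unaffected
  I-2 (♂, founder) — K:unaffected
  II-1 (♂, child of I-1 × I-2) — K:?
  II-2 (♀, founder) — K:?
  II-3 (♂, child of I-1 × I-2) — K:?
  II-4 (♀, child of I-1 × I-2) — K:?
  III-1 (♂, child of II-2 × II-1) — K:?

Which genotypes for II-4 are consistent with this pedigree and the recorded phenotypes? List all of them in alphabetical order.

II-4 ∈ {X^KX^K, X^KX^k}

K/I-1 un ·: X^KX^K|X^KX^k
K/I-2 un ·: X^KY
K/II-1 ? I-1×I-2: X^KY|X^kY
K/II-2 ? ·: X^KX^K|X^KX^k|X^kX^k
K/II-3 ? I-1×I-2: X^KY|X^kY
K/II-4 ? I-1×I-2: X^KX^K|X^KX^k
K/III-1 ? II-2×II-1: X^KY|X^kY
⇒ K over [I-1,I-2,II-1,II-2,II-3,II-4,III-1]: 36 consistent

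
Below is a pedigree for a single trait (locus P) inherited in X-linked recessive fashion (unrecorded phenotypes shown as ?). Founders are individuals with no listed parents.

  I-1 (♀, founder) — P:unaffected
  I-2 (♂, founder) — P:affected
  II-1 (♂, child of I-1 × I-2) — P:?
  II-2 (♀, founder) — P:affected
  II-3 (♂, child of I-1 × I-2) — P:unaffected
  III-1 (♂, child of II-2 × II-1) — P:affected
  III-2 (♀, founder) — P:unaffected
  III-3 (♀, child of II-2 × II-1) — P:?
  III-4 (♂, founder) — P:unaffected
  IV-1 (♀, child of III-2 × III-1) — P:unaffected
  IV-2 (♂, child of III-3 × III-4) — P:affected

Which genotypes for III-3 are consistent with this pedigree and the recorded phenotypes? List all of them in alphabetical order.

P/I-1 un ·: X^PX^P|X^PX^p
P/I-2 aff ·: X^pY
P/II-1 ? I-1×I-2: X^PY|X^pY
P/II-2 aff ·: X^pX^p
P/II-3 un I-1×I-2: X^PY
P/III-1 aff II-2×II-1: X^pY
P/III-2 un ·: X^PX^P|X^PX^p
P/III-3 ? II-2×II-1: X^PX^p|X^pX^p
P/III-4 un ·: X^PY
P/IV-1 un III-2×III-1: X^PX^p
P/IV-2 aff III-3×III-4: X^pY
⇒ P over [I-1,I-2,II-1,II-2,II-3,III-1,III-2,III-3,III-4,IV-1,IV-2]: 6 consistent

III-3 ∈ {X^PX^p, X^pX^p}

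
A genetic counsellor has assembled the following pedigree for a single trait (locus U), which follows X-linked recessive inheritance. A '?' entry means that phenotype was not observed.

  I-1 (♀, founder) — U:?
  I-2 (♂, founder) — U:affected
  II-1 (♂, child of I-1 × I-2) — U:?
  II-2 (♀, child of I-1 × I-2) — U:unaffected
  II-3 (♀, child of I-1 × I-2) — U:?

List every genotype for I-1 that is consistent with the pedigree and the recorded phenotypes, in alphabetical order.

I-1 ∈ {X^UX^U, X^UX^u}

U/I-1 ? ·: X^UX^U|X^UX^u
U/I-2 aff ·: X^uY
U/II-1 ? I-1×I-2: X^UY|X^uY
U/II-2 un I-1×I-2: X^UX^u
U/II-3 ? I-1×I-2: X^UX^u|X^uX^u
⇒ U over [I-1,I-2,II-1,II-2,II-3]: 5 consistent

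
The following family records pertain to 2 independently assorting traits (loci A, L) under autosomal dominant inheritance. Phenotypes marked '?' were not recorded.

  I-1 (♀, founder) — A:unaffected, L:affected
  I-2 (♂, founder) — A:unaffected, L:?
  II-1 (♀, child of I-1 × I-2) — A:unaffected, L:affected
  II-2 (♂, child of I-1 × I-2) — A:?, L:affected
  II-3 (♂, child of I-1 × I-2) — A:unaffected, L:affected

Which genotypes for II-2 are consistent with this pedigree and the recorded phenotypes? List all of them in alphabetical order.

A/I-1 un ·: aa
A/I-2 un ·: aa
A/II-1 un I-1×I-2: aa
A/II-2 ? I-1×I-2: aa
A/II-3 un I-1×I-2: aa
⇒ A over [I-1,I-2,II-1,II-2,II-3]: 1 consistent
L/I-1 aff ·: Ll|LL
L/I-2 ? ·: ll|Ll|LL
L/II-1 aff I-1×I-2: Ll|LL
L/II-2 aff I-1×I-2: Ll|LL
L/II-3 aff I-1×I-2: Ll|LL
⇒ L over [I-1,I-2,II-1,II-2,II-3]: 27 consistent

II-2 ∈ {aa LL, aa Ll}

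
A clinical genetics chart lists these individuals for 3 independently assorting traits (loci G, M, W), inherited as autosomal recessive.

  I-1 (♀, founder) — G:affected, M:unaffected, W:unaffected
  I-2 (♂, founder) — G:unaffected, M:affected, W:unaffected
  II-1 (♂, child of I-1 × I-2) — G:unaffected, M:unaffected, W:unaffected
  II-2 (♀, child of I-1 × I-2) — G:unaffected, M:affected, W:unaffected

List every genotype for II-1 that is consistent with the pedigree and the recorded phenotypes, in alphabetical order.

G/I-1 aff ·: gg
G/I-2 un ·: GG|Gg
G/II-1 un I-1×I-2: Gg
G/II-2 un I-1×I-2: Gg
⇒ G over [I-1,I-2,II-1,II-2]: 2 consistent
M/I-1 un ·: Mm
M/I-2 aff ·: mm
M/II-1 un I-1×I-2: Mm
M/II-2 aff I-1×I-2: mm
⇒ M over [I-1,I-2,II-1,II-2]: 1 consistent
W/I-1 un ·: WW|Ww
W/I-2 un ·: WW|Ww
W/II-1 un I-1×I-2: WW|Ww
W/II-2 un I-1×I-2: WW|Ww
⇒ W over [I-1,I-2,II-1,II-2]: 13 consistent

II-1 ∈ {Gg Mm WW, Gg Mm Ww}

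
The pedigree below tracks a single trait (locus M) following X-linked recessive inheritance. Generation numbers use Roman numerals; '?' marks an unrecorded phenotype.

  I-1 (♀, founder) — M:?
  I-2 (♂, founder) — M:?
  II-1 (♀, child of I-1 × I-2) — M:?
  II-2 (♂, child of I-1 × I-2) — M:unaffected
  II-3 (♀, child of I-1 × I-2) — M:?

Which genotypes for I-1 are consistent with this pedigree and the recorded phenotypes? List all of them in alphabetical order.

M/I-1 ? ·: X^MX^M|X^MX^m
M/I-2 ? ·: X^MY|X^mY
M/II-1 ? I-1×I-2: X^MX^M|X^MX^m|X^mX^m
M/II-2 un I-1×I-2: X^MY
M/II-3 ? I-1×I-2: X^MX^M|X^MX^m|X^mX^m
⇒ M over [I-1,I-2,II-1,II-2,II-3]: 10 consistent

I-1 ∈ {X^MX^M, X^MX^m}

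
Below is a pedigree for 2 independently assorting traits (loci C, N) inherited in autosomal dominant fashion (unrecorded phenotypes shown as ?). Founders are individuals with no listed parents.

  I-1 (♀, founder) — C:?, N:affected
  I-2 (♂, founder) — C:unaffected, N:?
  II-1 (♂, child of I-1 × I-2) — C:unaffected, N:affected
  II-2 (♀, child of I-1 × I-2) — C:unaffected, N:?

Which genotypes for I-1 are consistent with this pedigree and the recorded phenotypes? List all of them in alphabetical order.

C/I-1 ? ·: cc|Cc
C/I-2 un ·: cc
C/II-1 un I-1×I-2: cc
C/II-2 un I-1×I-2: cc
⇒ C over [I-1,I-2,II-1,II-2]: 2 consistent
N/I-1 aff ·: Nn|NN
N/I-2 ? ·: nn|Nn|NN
N/II-1 aff I-1×I-2: Nn|NN
N/II-2 ? I-1×I-2: nn|Nn|NN
⇒ N over [I-1,I-2,II-1,II-2]: 18 consistent

I-1 ∈ {Cc NN, Cc Nn, cc NN, cc Nn}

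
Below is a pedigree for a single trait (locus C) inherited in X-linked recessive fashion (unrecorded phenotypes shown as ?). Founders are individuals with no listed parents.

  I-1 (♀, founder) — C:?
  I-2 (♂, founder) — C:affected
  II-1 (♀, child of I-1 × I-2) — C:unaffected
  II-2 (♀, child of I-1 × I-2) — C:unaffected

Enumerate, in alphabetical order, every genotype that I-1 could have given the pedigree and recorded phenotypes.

I-1 ∈ {X^CX^C, X^CX^c}

C/I-1 ? ·: X^CX^C|X^CX^c
C/I-2 aff ·: X^cY
C/II-1 un I-1×I-2: X^CX^c
C/II-2 un I-1×I-2: X^CX^c
⇒ C over [I-1,I-2,II-1,II-2]: 2 consistent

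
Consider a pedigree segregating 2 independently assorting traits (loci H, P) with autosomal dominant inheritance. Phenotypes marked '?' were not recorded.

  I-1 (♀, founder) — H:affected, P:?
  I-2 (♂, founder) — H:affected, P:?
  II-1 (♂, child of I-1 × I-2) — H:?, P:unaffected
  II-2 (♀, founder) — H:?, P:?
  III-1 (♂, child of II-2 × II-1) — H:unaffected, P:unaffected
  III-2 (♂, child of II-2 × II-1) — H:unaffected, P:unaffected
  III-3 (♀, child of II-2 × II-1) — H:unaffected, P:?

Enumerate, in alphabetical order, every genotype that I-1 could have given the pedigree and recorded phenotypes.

I-1 ∈ {HH Pp, HH pp, Hh Pp, Hh pp}

H/I-1 aff ·: Hh|HH
H/I-2 aff ·: Hh|HH
H/II-1 ? I-1×I-2: hh|Hh
H/II-2 ? ·: hh|Hh
H/III-1 un II-2×II-1: hh
H/III-2 un II-2×II-1: hh
H/III-3 un II-2×II-1: hh
⇒ H over [I-1,I-2,II-1,II-2,III-1,III-2,III-3]: 8 consistent
P/I-1 ? ·: pp|Pp
P/I-2 ? ·: pp|Pp
P/II-1 un I-1×I-2: pp
P/II-2 ? ·: pp|Pp
P/III-1 un II-2×II-1: pp
P/III-2 un II-2×II-1: pp
P/III-3 ? II-2×II-1: pp|Pp
⇒ P over [I-1,I-2,II-1,II-2,III-1,III-2,III-3]: 12 consistent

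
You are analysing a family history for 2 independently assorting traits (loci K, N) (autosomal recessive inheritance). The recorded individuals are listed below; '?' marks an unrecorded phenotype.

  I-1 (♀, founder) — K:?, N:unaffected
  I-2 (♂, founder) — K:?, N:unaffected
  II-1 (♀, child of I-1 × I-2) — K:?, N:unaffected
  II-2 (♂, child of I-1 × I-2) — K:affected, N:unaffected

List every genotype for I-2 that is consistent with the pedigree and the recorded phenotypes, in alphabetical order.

K/I-1 ? ·: Kk|kk
K/I-2 ? ·: Kk|kk
K/II-1 ? I-1×I-2: KK|Kk|kk
K/II-2 aff I-1×I-2: kk
⇒ K over [I-1,I-2,II-1,II-2]: 8 consistent
N/I-1 un ·: NN|Nn
N/I-2 un ·: NN|Nn
N/II-1 un I-1×I-2: NN|Nn
N/II-2 un I-1×I-2: NN|Nn
⇒ N over [I-1,I-2,II-1,II-2]: 13 consistent

I-2 ∈ {Kk NN, Kk Nn, kk NN, kk Nn}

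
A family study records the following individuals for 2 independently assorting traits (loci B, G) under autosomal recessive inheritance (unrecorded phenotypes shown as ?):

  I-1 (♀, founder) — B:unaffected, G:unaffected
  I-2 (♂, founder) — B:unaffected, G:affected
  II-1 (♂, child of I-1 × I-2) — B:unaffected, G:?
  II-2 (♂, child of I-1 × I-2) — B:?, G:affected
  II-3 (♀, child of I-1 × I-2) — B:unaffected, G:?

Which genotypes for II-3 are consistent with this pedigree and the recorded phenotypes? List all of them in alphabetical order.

B/I-1 un ·: BB|Bb
B/I-2 un ·: BB|Bb
B/II-1 un I-1×I-2: BB|Bb
B/II-2 ? I-1×I-2: BB|Bb|bb
B/II-3 un I-1×I-2: BB|Bb
⇒ B over [I-1,I-2,II-1,II-2,II-3]: 29 consistent
G/I-1 un ·: Gg
G/I-2 aff ·: gg
G/II-1 ? I-1×I-2: Gg|gg
G/II-2 aff I-1×I-2: gg
G/II-3 ? I-1×I-2: Gg|gg
⇒ G over [I-1,I-2,II-1,II-2,II-3]: 4 consistent

II-3 ∈ {BB Gg, BB gg, Bb Gg, Bb gg}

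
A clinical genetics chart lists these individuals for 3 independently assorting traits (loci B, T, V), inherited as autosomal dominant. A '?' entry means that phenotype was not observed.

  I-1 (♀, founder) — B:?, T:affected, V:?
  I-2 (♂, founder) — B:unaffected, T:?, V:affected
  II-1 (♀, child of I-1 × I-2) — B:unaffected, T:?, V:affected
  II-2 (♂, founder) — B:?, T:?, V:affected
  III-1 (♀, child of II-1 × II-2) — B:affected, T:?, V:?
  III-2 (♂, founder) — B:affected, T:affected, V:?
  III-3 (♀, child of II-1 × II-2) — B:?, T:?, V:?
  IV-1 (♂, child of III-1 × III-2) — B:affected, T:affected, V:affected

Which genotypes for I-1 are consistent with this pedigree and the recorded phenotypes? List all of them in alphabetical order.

I-1 ∈ {Bb TT VV, Bb TT Vv, Bb TT vv, Bb Tt VV, Bb Tt Vv, Bb Tt vv, bb TT VV, bb TT Vv, bb TT vv, bb Tt VV, bb Tt Vv, bb Tt vv}

B/I-1 ? ·: bb|Bb
B/I-2 un ·: bb
B/II-1 un I-1×I-2: bb
B/II-2 ? ·: Bb|BB
B/III-1 aff II-1×II-2: Bb
B/III-2 aff ·: Bb|BB
B/III-3 ? II-1×II-2: bb|Bb
B/IV-1 aff III-1×III-2: Bb|BB
⇒ B over [I-1,I-2,II-1,II-2,III-1,III-2,III-3,IV-1]: 24 consistent
T/I-1 aff ·: Tt|TT
T/I-2 ? ·: tt|Tt|TT
T/II-1 ? I-1×I-2: tt|Tt|TT
T/II-2 ? ·: tt|Tt|TT
T/III-1 ? II-1×II-2: tt|Tt|TT
T/III-2 aff ·: Tt|TT
T/III-3 ? II-1×II-2: tt|Tt|TT
T/IV-1 aff III-1×III-2: Tt|TT
⇒ T over [I-1,I-2,II-1,II-2,III-1,III-2,III-3,IV-1]: 385 consistent
V/I-1 ? ·: vv|Vv|VV
V/I-2 aff ·: Vv|VV
V/II-1 aff I-1×I-2: Vv|VV
V/II-2 aff ·: Vv|VV
V/III-1 ? II-1×II-2: vv|Vv|VV
V/III-2 ? ·: vv|Vv|VV
V/III-3 ? II-1×II-2: vv|Vv|VV
V/IV-1 aff III-1×III-2: Vv|VV
⇒ V over [I-1,I-2,II-1,II-2,III-1,III-2,III-3,IV-1]: 343 consistent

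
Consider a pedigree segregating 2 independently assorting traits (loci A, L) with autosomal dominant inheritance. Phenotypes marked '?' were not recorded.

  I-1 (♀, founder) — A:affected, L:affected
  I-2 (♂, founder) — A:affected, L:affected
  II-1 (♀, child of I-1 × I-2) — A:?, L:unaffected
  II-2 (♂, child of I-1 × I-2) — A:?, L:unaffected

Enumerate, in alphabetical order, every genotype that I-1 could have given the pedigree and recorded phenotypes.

I-1 ∈ {AA Ll, Aa Ll}

A/I-1 aff ·: Aa|AA
A/I-2 aff ·: Aa|AA
A/II-1 ? I-1×I-2: aa|Aa|AA
A/II-2 ? I-1×I-2: aa|Aa|AA
⇒ A over [I-1,I-2,II-1,II-2]: 18 consistent
L/I-1 aff ·: Ll
L/I-2 aff ·: Ll
L/II-1 un I-1×I-2: ll
L/II-2 un I-1×I-2: ll
⇒ L over [I-1,I-2,II-1,II-2]: 1 consistent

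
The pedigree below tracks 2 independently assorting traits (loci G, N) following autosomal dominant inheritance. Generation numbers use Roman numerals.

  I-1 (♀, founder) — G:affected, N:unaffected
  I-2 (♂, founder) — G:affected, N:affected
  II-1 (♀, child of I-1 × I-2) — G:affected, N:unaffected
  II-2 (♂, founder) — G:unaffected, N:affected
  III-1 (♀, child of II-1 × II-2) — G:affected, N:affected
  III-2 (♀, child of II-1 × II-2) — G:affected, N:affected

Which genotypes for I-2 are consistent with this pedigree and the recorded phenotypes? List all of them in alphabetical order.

G/I-1 aff ·: Gg|GG
G/I-2 aff ·: Gg|GG
G/II-1 aff I-1×I-2: Gg|GG
G/II-2 un ·: gg
G/III-1 aff II-1×II-2: Gg
G/III-2 aff II-1×II-2: Gg
⇒ G over [I-1,I-2,II-1,II-2,III-1,III-2]: 7 consistent
N/I-1 un ·: nn
N/I-2 aff ·: Nn
N/II-1 un I-1×I-2: nn
N/II-2 aff ·: Nn|NN
N/III-1 aff II-1×II-2: Nn
N/III-2 aff II-1×II-2: Nn
⇒ N over [I-1,I-2,II-1,II-2,III-1,III-2]: 2 consistent

I-2 ∈ {GG Nn, Gg Nn}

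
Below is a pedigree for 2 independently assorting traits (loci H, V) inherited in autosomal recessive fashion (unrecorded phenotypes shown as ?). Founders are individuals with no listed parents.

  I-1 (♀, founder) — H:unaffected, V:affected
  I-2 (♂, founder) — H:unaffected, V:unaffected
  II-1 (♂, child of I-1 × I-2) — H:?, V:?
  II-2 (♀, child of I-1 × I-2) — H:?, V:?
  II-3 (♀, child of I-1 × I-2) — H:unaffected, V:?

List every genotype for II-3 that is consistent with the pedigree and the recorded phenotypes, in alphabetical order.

H/I-1 un ·: HH|Hh
H/I-2 un ·: HH|Hh
H/II-1 ? I-1×I-2: HH|Hh|hh
H/II-2 ? I-1×I-2: HH|Hh|hh
H/II-3 un I-1×I-2: HH|Hh
⇒ H over [I-1,I-2,II-1,II-2,II-3]: 35 consistent
V/I-1 aff ·: vv
V/I-2 un ·: VV|Vv
V/II-1 ? I-1×I-2: Vv|vv
V/II-2 ? I-1×I-2: Vv|vv
V/II-3 ? I-1×I-2: Vv|vv
⇒ V over [I-1,I-2,II-1,II-2,II-3]: 9 consistent

II-3 ∈ {HH Vv, HH vv, Hh Vv, Hh vv}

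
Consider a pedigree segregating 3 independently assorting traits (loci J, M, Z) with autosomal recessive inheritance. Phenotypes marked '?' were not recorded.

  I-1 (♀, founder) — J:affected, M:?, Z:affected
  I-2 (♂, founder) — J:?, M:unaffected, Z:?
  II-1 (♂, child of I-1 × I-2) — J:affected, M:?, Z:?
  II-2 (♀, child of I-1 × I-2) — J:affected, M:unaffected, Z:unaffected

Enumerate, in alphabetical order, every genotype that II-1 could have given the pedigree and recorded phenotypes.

J/I-1 aff ·: jj
J/I-2 ? ·: Jj|jj
J/II-1 aff I-1×I-2: jj
J/II-2 aff I-1×I-2: jj
⇒ J over [I-1,I-2,II-1,II-2]: 2 consistent
M/I-1 ? ·: MM|Mm|mm
M/I-2 un ·: MM|Mm
M/II-1 ? I-1×I-2: MM|Mm|mm
M/II-2 un I-1×I-2: MM|Mm
⇒ M over [I-1,I-2,II-1,II-2]: 18 consistent
Z/I-1 aff ·: zz
Z/I-2 ? ·: ZZ|Zz
Z/II-1 ? I-1×I-2: Zz|zz
Z/II-2 un I-1×I-2: Zz
⇒ Z over [I-1,I-2,II-1,II-2]: 3 consistent

II-1 ∈ {jj MM Zz, jj MM zz, jj Mm Zz, jj Mm zz, jj mm Zz, jj mm zz}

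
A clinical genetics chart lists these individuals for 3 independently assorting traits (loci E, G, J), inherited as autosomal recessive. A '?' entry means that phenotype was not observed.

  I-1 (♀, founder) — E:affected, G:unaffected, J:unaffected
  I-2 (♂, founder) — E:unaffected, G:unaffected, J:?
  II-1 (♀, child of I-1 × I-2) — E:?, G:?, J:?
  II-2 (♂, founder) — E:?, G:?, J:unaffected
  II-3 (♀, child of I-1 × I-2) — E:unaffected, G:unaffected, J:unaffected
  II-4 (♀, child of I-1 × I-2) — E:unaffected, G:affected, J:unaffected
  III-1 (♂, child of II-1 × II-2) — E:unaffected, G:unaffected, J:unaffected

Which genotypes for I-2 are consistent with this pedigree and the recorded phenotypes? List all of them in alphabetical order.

E/I-1 aff ·: ee
E/I-2 un ·: EE|Ee
E/II-1 ? I-1×I-2: Ee|ee
E/II-2 ? ·: EE|Ee|ee
E/II-3 un I-1×I-2: Ee
E/II-4 un I-1×I-2: Ee
E/III-1 un II-1×II-2: EE|Ee
⇒ E over [I-1,I-2,II-1,II-2,II-3,II-4,III-1]: 12 consistent
G/I-1 un ·: Gg
G/I-2 un ·: Gg
G/II-1 ? I-1×I-2: GG|Gg|gg
G/II-2 ? ·: GG|Gg|gg
G/II-3 un I-1×I-2: GG|Gg
G/II-4 aff I-1×I-2: gg
G/III-1 un II-1×II-2: GG|Gg
⇒ G over [I-1,I-2,II-1,II-2,II-3,II-4,III-1]: 22 consistent
J/I-1 un ·: JJ|Jj
J/I-2 ? ·: JJ|Jj|jj
J/II-1 ? I-1×I-2: JJ|Jj|jj
J/II-2 un ·: JJ|Jj
J/II-3 un I-1×I-2: JJ|Jj
J/II-4 un I-1×I-2: JJ|Jj
J/III-1 un II-1×II-2: JJ|Jj
⇒ J over [I-1,I-2,II-1,II-2,II-3,II-4,III-1]: 105 consistent

I-2 ∈ {EE Gg JJ, EE Gg Jj, EE Gg jj, Ee Gg JJ, Ee Gg Jj, Ee Gg jj}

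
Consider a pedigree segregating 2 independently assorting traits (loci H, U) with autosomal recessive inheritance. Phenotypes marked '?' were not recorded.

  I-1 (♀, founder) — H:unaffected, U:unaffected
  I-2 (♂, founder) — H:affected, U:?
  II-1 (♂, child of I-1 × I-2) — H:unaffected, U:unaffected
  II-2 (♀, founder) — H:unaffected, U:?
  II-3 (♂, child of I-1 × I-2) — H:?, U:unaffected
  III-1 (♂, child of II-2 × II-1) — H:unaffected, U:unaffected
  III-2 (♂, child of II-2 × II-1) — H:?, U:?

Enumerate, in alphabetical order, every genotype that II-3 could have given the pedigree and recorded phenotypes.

II-3 ∈ {Hh UU, Hh Uu, hh UU, hh Uu}

H/I-1 un ·: HH|Hh
H/I-2 aff ·: hh
H/II-1 un I-1×I-2: Hh
H/II-2 un ·: HH|Hh
H/II-3 ? I-1×I-2: Hh|hh
H/III-1 un II-2×II-1: HH|Hh
H/III-2 ? II-2×II-1: HH|Hh|hh
⇒ H over [I-1,I-2,II-1,II-2,II-3,III-1,III-2]: 30 consistent
U/I-1 un ·: UU|Uu
U/I-2 ? ·: UU|Uu|uu
U/II-1 un I-1×I-2: UU|Uu
U/II-2 ? ·: UU|Uu|uu
U/II-3 un I-1×I-2: UU|Uu
U/III-1 un II-2×II-1: UU|Uu
U/III-2 ? II-2×II-1: UU|Uu|uu
⇒ U over [I-1,I-2,II-1,II-2,II-3,III-1,III-2]: 138 consistent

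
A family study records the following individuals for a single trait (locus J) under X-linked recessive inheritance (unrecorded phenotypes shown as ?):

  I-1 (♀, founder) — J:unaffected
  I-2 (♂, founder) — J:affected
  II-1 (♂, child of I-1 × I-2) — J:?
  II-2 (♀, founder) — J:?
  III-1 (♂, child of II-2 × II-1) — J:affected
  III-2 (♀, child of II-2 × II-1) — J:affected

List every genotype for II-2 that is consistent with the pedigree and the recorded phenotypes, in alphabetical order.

II-2 ∈ {X^JX^j, X^jX^j}

J/I-1 un ·: X^JX^j
J/I-2 aff ·: X^jY
J/II-1 ? I-1×I-2: X^jY
J/II-2 ? ·: X^JX^j|X^jX^j
J/III-1 aff II-2×II-1: X^jY
J/III-2 aff II-2×II-1: X^jX^j
⇒ J over [I-1,I-2,II-1,II-2,III-1,III-2]: 2 consistent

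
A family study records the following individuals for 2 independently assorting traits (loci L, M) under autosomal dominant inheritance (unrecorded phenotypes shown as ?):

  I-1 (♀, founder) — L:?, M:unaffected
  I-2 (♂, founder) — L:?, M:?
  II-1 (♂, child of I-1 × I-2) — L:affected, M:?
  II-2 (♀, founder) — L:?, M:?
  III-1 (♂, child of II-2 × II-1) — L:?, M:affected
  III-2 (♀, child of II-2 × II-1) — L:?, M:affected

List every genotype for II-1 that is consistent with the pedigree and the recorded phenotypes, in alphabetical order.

II-1 ∈ {LL Mm, LL mm, Ll Mm, Ll mm}

L/I-1 ? ·: ll|Ll|LL
L/I-2 ? ·: ll|Ll|LL
L/II-1 aff I-1×I-2: Ll|LL
L/II-2 ? ·: ll|Ll|LL
L/III-1 ? II-2×II-1: ll|Ll|LL
L/III-2 ? II-2×II-1: ll|Ll|LL
⇒ L over [I-1,I-2,II-1,II-2,III-1,III-2]: 143 consistent
M/I-1 un ·: mm
M/I-2 ? ·: mm|Mm|MM
M/II-1 ? I-1×I-2: mm|Mm
M/II-2 ? ·: mm|Mm|MM
M/III-1 aff II-2×II-1: Mm|MM
M/III-2 aff II-2×II-1: Mm|MM
⇒ M over [I-1,I-2,II-1,II-2,III-1,III-2]: 22 consistent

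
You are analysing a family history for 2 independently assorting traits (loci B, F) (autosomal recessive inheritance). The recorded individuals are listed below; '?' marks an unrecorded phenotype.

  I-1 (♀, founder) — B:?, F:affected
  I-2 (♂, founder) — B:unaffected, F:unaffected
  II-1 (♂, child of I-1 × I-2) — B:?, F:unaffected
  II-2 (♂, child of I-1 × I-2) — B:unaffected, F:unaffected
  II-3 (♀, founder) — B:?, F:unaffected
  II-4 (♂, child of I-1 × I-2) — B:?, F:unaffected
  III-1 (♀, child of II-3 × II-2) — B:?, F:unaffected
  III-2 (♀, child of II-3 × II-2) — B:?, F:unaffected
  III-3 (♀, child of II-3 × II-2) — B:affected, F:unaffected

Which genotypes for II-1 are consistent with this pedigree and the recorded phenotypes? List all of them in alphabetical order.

II-1 ∈ {BB Ff, Bb Ff, bb Ff}

B/I-1 ? ·: BB|Bb|bb
B/I-2 un ·: BB|Bb
B/II-1 ? I-1×I-2: BB|Bb|bb
B/II-2 un I-1×I-2: Bb
B/II-3 ? ·: Bb|bb
B/II-4 ? I-1×I-2: BB|Bb|bb
B/III-1 ? II-3×II-2: BB|Bb|bb
B/III-2 ? II-3×II-2: BB|Bb|bb
B/III-3 aff II-3×II-2: bb
⇒ B over [I-1,I-2,II-1,II-2,II-3,II-4,III-1,III-2,III-3]: 286 consistent
F/I-1 aff ·: ff
F/I-2 un ·: FF|Ff
F/II-1 un I-1×I-2: Ff
F/II-2 un I-1×I-2: Ff
F/II-3 un ·: FF|Ff
F/II-4 un I-1×I-2: Ff
F/III-1 un II-3×II-2: FF|Ff
F/III-2 un II-3×II-2: FF|Ff
F/III-3 un II-3×II-2: FF|Ff
⇒ F over [I-1,I-2,II-1,II-2,II-3,II-4,III-1,III-2,III-3]: 32 consistent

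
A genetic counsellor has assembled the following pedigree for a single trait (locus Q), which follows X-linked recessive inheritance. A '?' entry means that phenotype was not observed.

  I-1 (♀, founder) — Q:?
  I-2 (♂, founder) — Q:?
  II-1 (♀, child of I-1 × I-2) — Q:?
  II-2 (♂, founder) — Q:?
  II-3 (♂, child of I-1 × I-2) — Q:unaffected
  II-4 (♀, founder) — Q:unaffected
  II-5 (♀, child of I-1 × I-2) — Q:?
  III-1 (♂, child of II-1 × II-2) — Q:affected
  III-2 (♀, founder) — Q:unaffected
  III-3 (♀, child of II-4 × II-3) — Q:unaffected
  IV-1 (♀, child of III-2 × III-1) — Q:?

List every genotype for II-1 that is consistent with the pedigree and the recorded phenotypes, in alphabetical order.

Q/I-1 ? ·: X^QX^Q|X^QX^q
Q/I-2 ? ·: X^QY|X^qY
Q/II-1 ? I-1×I-2: X^QX^q|X^qX^q
Q/II-2 ? ·: X^QY|X^qY
Q/II-3 un I-1×I-2: X^QY
Q/II-4 un ·: X^QX^Q|X^QX^q
Q/II-5 ? I-1×I-2: X^QX^Q|X^QX^q|X^qX^q
Q/III-1 aff II-1×II-2: X^qY
Q/III-2 un ·: X^QX^Q|X^QX^q
Q/III-3 un II-4×II-3: X^QX^Q|X^QX^q
Q/IV-1 ? III-2×III-1: X^QX^q|X^qX^q
⇒ Q over [I-1,I-2,II-1,II-2,II-3,II-4,II-5,III-1,III-2,III-3,IV-1]: 126 consistent

II-1 ∈ {X^QX^q, X^qX^q}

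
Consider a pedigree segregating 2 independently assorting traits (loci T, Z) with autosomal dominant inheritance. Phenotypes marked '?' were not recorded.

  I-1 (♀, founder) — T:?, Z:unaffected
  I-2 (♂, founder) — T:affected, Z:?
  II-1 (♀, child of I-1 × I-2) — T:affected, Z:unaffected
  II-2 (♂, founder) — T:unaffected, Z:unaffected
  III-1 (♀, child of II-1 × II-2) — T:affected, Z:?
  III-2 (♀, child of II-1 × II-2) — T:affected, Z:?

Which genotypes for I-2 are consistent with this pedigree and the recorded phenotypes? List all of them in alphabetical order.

T/I-1 ? ·: tt|Tt|TT
T/I-2 aff ·: Tt|TT
T/II-1 aff I-1×I-2: Tt|TT
T/II-2 un ·: tt
T/III-1 aff II-1×II-2: Tt
T/III-2 aff II-1×II-2: Tt
⇒ T over [I-1,I-2,II-1,II-2,III-1,III-2]: 9 consistent
Z/I-1 un ·: zz
Z/I-2 ? ·: zz|Zz
Z/II-1 un I-1×I-2: zz
Z/II-2 un ·: zz
Z/III-1 ? II-1×II-2: zz
Z/III-2 ? II-1×II-2: zz
⇒ Z over [I-1,I-2,II-1,II-2,III-1,III-2]: 2 consistent

I-2 ∈ {TT Zz, TT zz, Tt Zz, Tt zz}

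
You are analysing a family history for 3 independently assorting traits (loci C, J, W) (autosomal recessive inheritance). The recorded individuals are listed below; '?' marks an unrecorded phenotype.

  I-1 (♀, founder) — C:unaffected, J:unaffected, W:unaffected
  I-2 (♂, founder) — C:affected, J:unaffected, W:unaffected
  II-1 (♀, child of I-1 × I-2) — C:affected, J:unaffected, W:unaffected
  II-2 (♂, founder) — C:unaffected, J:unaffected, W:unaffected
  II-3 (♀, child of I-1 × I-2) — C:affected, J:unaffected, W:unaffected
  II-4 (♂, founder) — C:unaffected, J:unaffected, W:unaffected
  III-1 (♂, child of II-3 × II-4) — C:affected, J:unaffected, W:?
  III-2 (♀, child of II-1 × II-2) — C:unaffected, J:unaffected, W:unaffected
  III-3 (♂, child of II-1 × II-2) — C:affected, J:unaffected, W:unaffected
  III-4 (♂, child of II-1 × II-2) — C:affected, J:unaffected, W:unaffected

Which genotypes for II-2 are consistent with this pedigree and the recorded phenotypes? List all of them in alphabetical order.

II-2 ∈ {Cc JJ WW, Cc JJ Ww, Cc Jj WW, Cc Jj Ww}

C/I-1 un ·: Cc
C/I-2 aff ·: cc
C/II-1 aff I-1×I-2: cc
C/II-2 un ·: Cc
C/II-3 aff I-1×I-2: cc
C/II-4 un ·: Cc
C/III-1 aff II-3×II-4: cc
C/III-2 un II-1×II-2: Cc
C/III-3 aff II-1×II-2: cc
C/III-4 aff II-1×II-2: cc
⇒ C over [I-1,I-2,II-1,II-2,II-3,II-4,III-1,III-2,III-3,III-4]: 1 consistent
J/I-1 un ·: JJ|Jj
J/I-2 un ·: JJ|Jj
J/II-1 un I-1×I-2: JJ|Jj
J/II-2 un ·: JJ|Jj
J/II-3 un I-1×I-2: JJ|Jj
J/II-4 un ·: JJ|Jj
J/III-1 un II-3×II-4: JJ|Jj
J/III-2 un II-1×II-2: JJ|Jj
J/III-3 un II-1×II-2: JJ|Jj
J/III-4 un II-1×II-2: JJ|Jj
⇒ J over [I-1,I-2,II-1,II-2,II-3,II-4,III-1,III-2,III-3,III-4]: 552 consistent
W/I-1 un ·: WW|Ww
W/I-2 un ·: WW|Ww
W/II-1 un I-1×I-2: WW|Ww
W/II-2 un ·: WW|Ww
W/II-3 un I-1×I-2: WW|Ww
W/II-4 un ·: WW|Ww
W/III-1 ? II-3×II-4: WW|Ww|ww
W/III-2 un II-1×II-2: WW|Ww
W/III-3 un II-1×II-2: WW|Ww
W/III-4 un II-1×II-2: WW|Ww
⇒ W over [I-1,I-2,II-1,II-2,II-3,II-4,III-1,III-2,III-3,III-4]: 627 consistent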